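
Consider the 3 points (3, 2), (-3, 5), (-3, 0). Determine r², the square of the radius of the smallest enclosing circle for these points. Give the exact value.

Call the three points A, B, C in the order given.
Side lengths²: AB² = 45, AC² = 40, BC² = 25.
Since AB² = 45 < 40 + 25 = 65, the triangle is acute, so the smallest enclosing circle is the circumcircle.
Circumcentre = (-0.5, 2.5), r² = 12.5.

12.5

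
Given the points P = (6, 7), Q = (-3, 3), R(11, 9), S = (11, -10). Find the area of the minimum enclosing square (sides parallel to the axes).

361

The bounding box has width 14 and height 19.
An axis-aligned square enclosing the set must have side ≥ max(width, height).
So the minimum side is max(14, 19) = 19.
Area = 19² = 361.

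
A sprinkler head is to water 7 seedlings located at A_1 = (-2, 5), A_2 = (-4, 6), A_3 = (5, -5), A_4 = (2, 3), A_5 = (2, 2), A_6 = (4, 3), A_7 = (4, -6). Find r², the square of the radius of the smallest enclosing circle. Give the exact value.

By Welzl's lemma the MEC is supported by two points (diametrically opposite) or three points (on a circumcircle).
The farthest pair is A_2–A_7 with squared distance 208. The circle on this segment as diameter has centre (0, 0) and r² = 208/4 = 52.
Check A_1: distance² to centre = 29 ≤ 52, so it lies inside.
All remaining points lie in this disk, and no smaller disk contains both endpoints, so this is the minimum enclosing circle.

52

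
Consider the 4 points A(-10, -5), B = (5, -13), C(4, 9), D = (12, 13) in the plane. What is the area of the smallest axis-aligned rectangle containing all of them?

572

x ranges over [-10, 12], width 22.
y ranges over [-13, 13], height 26.
Area = 22 × 26 = 572.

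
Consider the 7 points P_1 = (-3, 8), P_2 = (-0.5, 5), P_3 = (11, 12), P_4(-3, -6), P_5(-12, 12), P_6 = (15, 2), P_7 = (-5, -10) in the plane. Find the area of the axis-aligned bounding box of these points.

594

x ranges over [-12, 15], width 27.
y ranges over [-10, 12], height 22.
Area = 27 × 22 = 594.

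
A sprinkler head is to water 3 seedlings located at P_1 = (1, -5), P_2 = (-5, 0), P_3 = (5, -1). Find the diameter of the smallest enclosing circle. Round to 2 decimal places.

10.05

Side lengths²: P_1P_2² = 61, P_1P_3² = 32, P_2P_3² = 101.
Since P_2P_3² = 101 ≥ 61 + 32 = 93, the angle opposite P_2P_3 is not acute, so the smallest enclosing circle has P_2P_3 as diameter.
Centre = midpoint of P_2P_3 = (0, -0.5), r² = 101/4 = 25.25.
Diameter = 2r = 2√(25.25) ≈ 10.05.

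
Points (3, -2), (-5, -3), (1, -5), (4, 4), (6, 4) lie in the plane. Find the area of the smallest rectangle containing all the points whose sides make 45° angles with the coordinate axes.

In coordinates u = x + y, v = x − y the rectangle is axis-aligned; the map (x,y)→(u,v) scales areas by 2.
u-values: 1, -8, -4, 8, 10; range = 10 − (-8) = 18.
v-values: 5, -2, 6, 0, 2; range = 6 − (-2) = 8.
Area = (18 × 8) / 2 = 72.

72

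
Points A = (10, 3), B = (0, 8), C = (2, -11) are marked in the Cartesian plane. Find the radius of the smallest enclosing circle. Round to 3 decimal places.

Side lengths²: AB² = 125, AC² = 260, BC² = 365.
Since BC² = 365 < 260 + 125 = 385, the triangle is acute, so the smallest enclosing circle is the circumcircle.
Circumcentre = (55/36, -13/9), r² = 118625/1296.
r = √(118625/1296) ≈ 9.567.

9.567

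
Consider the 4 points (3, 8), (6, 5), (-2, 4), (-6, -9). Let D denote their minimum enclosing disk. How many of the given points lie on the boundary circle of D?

2

The farthest pair is (3, 8)–(-6, -9) with squared distance 370. The circle on this segment as diameter has centre (-1.5, -0.5) and r² = 370/4 = 92.5.
Check (6, 5): distance² to centre = 86.5 ≤ 92.5, so it lies inside.
All remaining points lie in this disk, and no smaller disk contains both endpoints, so this is the minimum enclosing circle.
The points at distance exactly r from the centre are (3, 8), (-6, -9) — 2 points.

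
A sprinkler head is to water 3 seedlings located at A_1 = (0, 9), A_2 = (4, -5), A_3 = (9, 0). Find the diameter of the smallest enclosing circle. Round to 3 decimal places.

Side lengths²: A_1A_2² = 212, A_1A_3² = 162, A_2A_3² = 50.
Since A_1A_2² = 212 ≥ 162 + 50 = 212, the angle opposite A_1A_2 is not acute, so the smallest enclosing circle has A_1A_2 as diameter.
Centre = midpoint of A_1A_2 = (2, 2), r² = 212/4 = 53.
Diameter = 2r = 2√53 ≈ 14.560.

14.560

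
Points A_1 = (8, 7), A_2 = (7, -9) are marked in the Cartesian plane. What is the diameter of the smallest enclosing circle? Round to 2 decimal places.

The smallest circle enclosing two points has them as diameter endpoints.
Centre = midpoint = (7.5, -1); r² = |A_1A_2|²/4 = 257/4 = 64.25.
Diameter = 2r = 2√(64.25) ≈ 16.03.

16.03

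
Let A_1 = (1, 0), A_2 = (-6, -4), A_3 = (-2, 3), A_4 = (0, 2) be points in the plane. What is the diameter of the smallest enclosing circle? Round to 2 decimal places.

8.49

The minimum enclosing circle of a finite set is fixed by two of the points (as a diameter) or three (as a circumcircle).
The farthest pair is A_2–A_4 with squared distance 72. The circle on this segment as diameter has centre (-3, -1) and r² = 72/4 = 18.
Check A_1: distance² to centre = 17 ≤ 18, so it lies inside.
All remaining points lie in this disk, and no smaller disk contains both endpoints, so this is the minimum enclosing circle.
Diameter = 2r = 2√18 ≈ 8.49.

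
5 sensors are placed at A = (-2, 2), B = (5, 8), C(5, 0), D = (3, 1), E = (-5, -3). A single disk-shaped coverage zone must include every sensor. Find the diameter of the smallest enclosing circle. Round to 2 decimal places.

The minimum enclosing circle of a finite set is fixed by two of the points (as a diameter) or three (as a circumcircle).
The farthest pair is B–E with squared distance 221. The circle on this segment as diameter has centre (0, 2.5) and r² = 221/4 = 55.25.
Check A: distance² to centre = 4.25 ≤ 55.25, so it lies inside.
All remaining points lie in this disk, and no smaller disk contains both endpoints, so this is the minimum enclosing circle.
Diameter = 2r = 2√(55.25) ≈ 14.87.

14.87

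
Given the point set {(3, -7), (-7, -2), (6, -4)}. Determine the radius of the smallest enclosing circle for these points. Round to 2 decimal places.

6.58

Call the three points A, B, C in the order given.
Side lengths²: AB² = 125, AC² = 18, BC² = 173.
Since BC² = 173 ≥ 125 + 18 = 143, the angle opposite BC is not acute, so the smallest enclosing circle has BC as diameter.
Centre = midpoint of BC = (-0.5, -3), r² = 173/4 = 43.25.
r = √(43.25) ≈ 6.58.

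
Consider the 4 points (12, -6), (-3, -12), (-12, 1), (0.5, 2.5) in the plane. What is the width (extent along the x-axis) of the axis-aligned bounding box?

max x = 12, min x = -12, so width = 24.

24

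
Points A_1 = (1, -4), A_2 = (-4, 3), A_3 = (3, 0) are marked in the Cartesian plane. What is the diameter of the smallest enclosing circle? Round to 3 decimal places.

Side lengths²: A_1A_2² = 74, A_1A_3² = 20, A_2A_3² = 58.
Since A_1A_2² = 74 < 58 + 20 = 78, the triangle is acute, so the smallest enclosing circle is the circumcircle.
Circumcentre = (-22/17, -6/17), r² = 5365/289.
Diameter = 2r = 2√(5365/289) ≈ 8.617.

8.617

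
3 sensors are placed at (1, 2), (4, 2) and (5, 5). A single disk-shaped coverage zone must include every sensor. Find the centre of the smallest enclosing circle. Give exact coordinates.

(3, 3.5)

Call the three points A, B, C in the order given.
Side lengths²: AB² = 9, AC² = 25, BC² = 10.
Since AC² = 25 ≥ 10 + 9 = 19, the angle opposite AC is not acute, so the smallest enclosing circle has AC as diameter.
Centre = midpoint of AC = (3, 3.5), r² = 25/4 = 6.25.
Centre = (3, 3.5).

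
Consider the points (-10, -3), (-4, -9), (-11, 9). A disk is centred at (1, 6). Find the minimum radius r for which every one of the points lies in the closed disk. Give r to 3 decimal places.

The required radius is the distance from (1, 6) to the farthest point.
Squared distances: 202, 250, 153.
Maximum is 250, attained at (-4, -9).
r = √250 ≈ 15.811.

15.811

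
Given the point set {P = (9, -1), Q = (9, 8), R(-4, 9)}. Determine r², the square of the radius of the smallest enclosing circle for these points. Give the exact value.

Side lengths²: PQ² = 81, PR² = 269, QR² = 170.
Since PR² = 269 ≥ 170 + 81 = 251, the angle opposite PR is not acute, so the smallest enclosing circle has PR as diameter.
Centre = midpoint of PR = (2.5, 4), r² = 269/4 = 67.25.

67.25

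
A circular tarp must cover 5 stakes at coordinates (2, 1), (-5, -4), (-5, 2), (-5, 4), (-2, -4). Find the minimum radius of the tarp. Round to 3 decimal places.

4.680

A smallest enclosing disk is always determined by at most three of the input points on its boundary.
The minimum enclosing circle is determined by three boundary points: (2, 1), (-5, -4), (-5, 4).
Their circumcentre is (-18/7, 0) with r² = 1073/49.
The farthest remaining point (-2, -4) is at distance² 800/49 ≤ 1073/49.
r = √(1073/49) ≈ 4.680.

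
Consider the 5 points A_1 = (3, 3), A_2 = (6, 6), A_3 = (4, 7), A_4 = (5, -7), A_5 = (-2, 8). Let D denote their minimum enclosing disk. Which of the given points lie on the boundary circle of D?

A_4, A_5

The farthest pair is A_4–A_5 with squared distance 274. The circle on this segment as diameter has centre (1.5, 0.5) and r² = 274/4 = 68.5.
Check A_1: distance² to centre = 8.5 ≤ 68.5, so it lies inside.
All remaining points lie in this disk, and no smaller disk contains both endpoints, so this is the minimum enclosing circle.
The points at distance exactly r from the centre are A_4, A_5 — 2 points.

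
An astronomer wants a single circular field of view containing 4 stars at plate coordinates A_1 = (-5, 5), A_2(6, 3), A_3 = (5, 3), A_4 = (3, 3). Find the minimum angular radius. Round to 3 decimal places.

5.590

A smallest enclosing disk is always determined by at most three of the input points on its boundary.
The farthest pair is A_1–A_2 with squared distance 125. The circle on this segment as diameter has centre (0.5, 4) and r² = 125/4 = 31.25.
Check A_3: distance² to centre = 21.25 ≤ 31.25, so it lies inside.
All remaining points lie in this disk, and no smaller disk contains both endpoints, so this is the minimum enclosing circle.
r = √(31.25) ≈ 5.590.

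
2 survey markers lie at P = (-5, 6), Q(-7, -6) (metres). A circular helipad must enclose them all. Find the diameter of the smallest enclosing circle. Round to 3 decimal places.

12.166

The smallest circle enclosing two points has them as diameter endpoints.
Centre = midpoint = (-6, 0); r² = |PQ|²/4 = 148/4 = 37.
Diameter = 2r = 2√37 ≈ 12.166.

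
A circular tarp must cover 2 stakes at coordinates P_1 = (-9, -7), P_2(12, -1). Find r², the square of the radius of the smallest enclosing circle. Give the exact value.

119.25

The smallest circle enclosing two points has them as diameter endpoints.
Centre = midpoint = (1.5, -4); r² = |P_1P_2|²/4 = 477/4 = 119.25.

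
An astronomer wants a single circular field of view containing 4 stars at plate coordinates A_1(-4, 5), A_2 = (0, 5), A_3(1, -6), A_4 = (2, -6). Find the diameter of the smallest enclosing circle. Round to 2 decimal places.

The farthest pair is A_1–A_4 with squared distance 157. The circle on this segment as diameter has centre (-1, -0.5) and r² = 157/4 = 39.25.
Check A_2: distance² to centre = 31.25 ≤ 39.25, so it lies inside.
All remaining points lie in this disk, and no smaller disk contains both endpoints, so this is the minimum enclosing circle.
Diameter = 2r = 2√(39.25) ≈ 12.53.

12.53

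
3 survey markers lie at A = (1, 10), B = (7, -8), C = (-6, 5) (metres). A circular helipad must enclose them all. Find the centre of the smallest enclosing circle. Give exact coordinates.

Side lengths²: AB² = 360, AC² = 74, BC² = 338.
Since AB² = 360 < 338 + 74 = 412, the triangle is acute, so the smallest enclosing circle is the circumcircle.
Circumcentre = (2.5, 0.5), r² = 92.5.
Centre = (2.5, 0.5).

(2.5, 0.5)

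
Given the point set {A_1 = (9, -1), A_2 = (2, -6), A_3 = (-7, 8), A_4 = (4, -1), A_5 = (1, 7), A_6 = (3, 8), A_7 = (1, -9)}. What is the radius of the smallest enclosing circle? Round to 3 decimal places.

By Welzl's lemma the MEC is supported by two points (diametrically opposite) or three points (on a circumcircle).
The minimum enclosing circle is determined by three boundary points: A_1, A_3, A_7.
Their circumcentre is (-0.62, 0.62) with r² = 95.1688.
The farthest remaining point A_6 is at distance² 67.5688 ≤ 95.1688.
r = √(95.1688) ≈ 9.755.

9.755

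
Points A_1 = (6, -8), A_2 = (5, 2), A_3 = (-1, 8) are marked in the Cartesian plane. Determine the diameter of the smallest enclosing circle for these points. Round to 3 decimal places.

Side lengths²: A_1A_2² = 101, A_1A_3² = 305, A_2A_3² = 72.
Since A_1A_3² = 305 ≥ 101 + 72 = 173, the angle opposite A_1A_3 is not acute, so the smallest enclosing circle has A_1A_3 as diameter.
Centre = midpoint of A_1A_3 = (2.5, 0), r² = 305/4 = 76.25.
Diameter = 2r = 2√(76.25) ≈ 17.464.

17.464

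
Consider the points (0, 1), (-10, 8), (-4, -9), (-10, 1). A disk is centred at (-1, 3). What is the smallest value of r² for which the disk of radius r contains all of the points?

The required radius is the distance from (-1, 3) to the farthest point.
Squared distances: 5, 106, 153, 85.
Maximum is 153, attained at (-4, -9).

153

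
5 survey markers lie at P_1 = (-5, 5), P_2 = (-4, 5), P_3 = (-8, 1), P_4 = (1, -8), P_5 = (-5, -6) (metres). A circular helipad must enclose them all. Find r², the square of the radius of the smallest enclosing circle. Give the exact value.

51.25

A smallest enclosing disk is always determined by at most three of the input points on its boundary.
The farthest pair is P_1–P_4 with squared distance 205. The circle on this segment as diameter has centre (-2, -1.5) and r² = 205/4 = 51.25.
Check P_2: distance² to centre = 46.25 ≤ 51.25, so it lies inside.
All remaining points lie in this disk, and no smaller disk contains both endpoints, so this is the minimum enclosing circle.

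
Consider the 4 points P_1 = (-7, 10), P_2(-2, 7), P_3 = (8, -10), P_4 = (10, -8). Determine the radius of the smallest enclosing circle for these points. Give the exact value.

By Welzl's lemma the MEC is supported by two points (diametrically opposite) or three points (on a circumcircle).
The farthest pair is P_1–P_3 with squared distance 625. The circle on this segment as diameter has centre (0.5, 0) and r² = 625/4 = 156.25.
Check P_2: distance² to centre = 55.25 ≤ 156.25, so it lies inside.
All remaining points lie in this disk, and no smaller disk contains both endpoints, so this is the minimum enclosing circle.
r = √(156.25) = 12.5.

12.5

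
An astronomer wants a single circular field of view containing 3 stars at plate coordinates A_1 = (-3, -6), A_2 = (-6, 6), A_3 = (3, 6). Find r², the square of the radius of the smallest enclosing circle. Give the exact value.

Side lengths²: A_1A_2² = 153, A_1A_3² = 180, A_2A_3² = 81.
Since A_1A_3² = 180 < 153 + 81 = 234, the triangle is acute, so the smallest enclosing circle is the circumcircle.
Circumcentre = (-1.5, 0.75), r² = 47.8125.

47.8125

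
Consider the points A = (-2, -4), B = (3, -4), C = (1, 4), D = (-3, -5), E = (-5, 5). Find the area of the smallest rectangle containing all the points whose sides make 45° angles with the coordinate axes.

In coordinates u = x + y, v = x − y the rectangle is axis-aligned; the map (x,y)→(u,v) scales areas by 2.
u-values: -6, -1, 5, -8, 0; range = 5 − (-8) = 13.
v-values: 2, 7, -3, 2, -10; range = 7 − (-10) = 17.
Area = (13 × 17) / 2 = 110.5.

110.5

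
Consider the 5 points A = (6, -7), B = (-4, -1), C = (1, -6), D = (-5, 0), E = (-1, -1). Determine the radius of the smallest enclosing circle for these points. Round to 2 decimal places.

6.52

A smallest enclosing disk is always determined by at most three of the input points on its boundary.
The farthest pair is A–D with squared distance 170. The circle on this segment as diameter has centre (0.5, -3.5) and r² = 170/4 = 42.5.
Check B: distance² to centre = 26.5 ≤ 42.5, so it lies inside.
All remaining points lie in this disk, and no smaller disk contains both endpoints, so this is the minimum enclosing circle.
r = √(42.5) ≈ 6.52.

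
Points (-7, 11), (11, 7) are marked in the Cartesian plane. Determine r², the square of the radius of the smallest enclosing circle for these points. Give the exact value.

85

The smallest circle enclosing two points has them as diameter endpoints.
Centre = midpoint = (2, 9); r² = |(-7, 11)−(11, 7)|²/4 = 340/4 = 85.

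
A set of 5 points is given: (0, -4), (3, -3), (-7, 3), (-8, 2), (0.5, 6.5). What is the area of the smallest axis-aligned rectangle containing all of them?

x ranges over [-8, 3], width 11.
y ranges over [-4, 6.5], height 10.5.
Area = 11 × 10.5 = 115.5.

115.5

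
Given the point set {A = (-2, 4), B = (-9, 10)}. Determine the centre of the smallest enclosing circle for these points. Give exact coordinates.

(-5.5, 7)

The smallest circle enclosing two points has them as diameter endpoints.
Centre = midpoint = (-5.5, 7); r² = |AB|²/4 = 85/4 = 21.25.
Centre = (-5.5, 7).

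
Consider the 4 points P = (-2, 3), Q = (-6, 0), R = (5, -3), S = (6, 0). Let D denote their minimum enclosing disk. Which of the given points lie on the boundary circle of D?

By Welzl's lemma the MEC is supported by two points (diametrically opposite) or three points (on a circumcircle).
The farthest pair is Q–S with squared distance 144. The circle on this segment as diameter has centre (0, 0) and r² = 144/4 = 36.
Check P: distance² to centre = 13 ≤ 36, so it lies inside.
All remaining points lie in this disk, and no smaller disk contains both endpoints, so this is the minimum enclosing circle.
The points at distance exactly r from the centre are Q, S — 2 points.

Q, S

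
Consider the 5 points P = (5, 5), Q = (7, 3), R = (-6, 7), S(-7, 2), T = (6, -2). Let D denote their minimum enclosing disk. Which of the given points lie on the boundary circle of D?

A smallest enclosing disk is always determined by at most three of the input points on its boundary.
The farthest pair is R–T with squared distance 225. The circle on this segment as diameter has centre (0, 2.5) and r² = 225/4 = 56.25.
Check P: distance² to centre = 31.25 ≤ 56.25, so it lies inside.
All remaining points lie in this disk, and no smaller disk contains both endpoints, so this is the minimum enclosing circle.
The points at distance exactly r from the centre are R, T — 2 points.

R, T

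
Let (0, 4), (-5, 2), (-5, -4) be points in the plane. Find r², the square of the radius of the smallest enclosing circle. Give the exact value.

22.25

Call the three points A, B, C in the order given.
Side lengths²: AB² = 29, AC² = 89, BC² = 36.
Since AC² = 89 ≥ 36 + 29 = 65, the angle opposite AC is not acute, so the smallest enclosing circle has AC as diameter.
Centre = midpoint of AC = (-2.5, 0), r² = 89/4 = 22.25.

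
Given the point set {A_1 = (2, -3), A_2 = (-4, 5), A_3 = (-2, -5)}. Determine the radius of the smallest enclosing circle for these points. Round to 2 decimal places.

Side lengths²: A_1A_2² = 100, A_1A_3² = 20, A_2A_3² = 104.
Since A_2A_3² = 104 < 100 + 20 = 120, the triangle is acute, so the smallest enclosing circle is the circumcircle.
Circumcentre = (-23/11, 2/11), r² = 3250/121.
r = √(3250/121) ≈ 5.18.

5.18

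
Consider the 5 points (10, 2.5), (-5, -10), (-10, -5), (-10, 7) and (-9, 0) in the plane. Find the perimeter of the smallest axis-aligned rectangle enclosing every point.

Width = max x − min x = 10 − (-10) = 20.
Height = max y − min y = 7 − (-10) = 17.
Perimeter = 2(20 + 17) = 74.

74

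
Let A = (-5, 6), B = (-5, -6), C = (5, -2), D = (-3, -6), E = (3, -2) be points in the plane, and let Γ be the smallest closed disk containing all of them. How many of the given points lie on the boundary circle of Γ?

3

By Welzl's lemma the MEC is supported by two points (diametrically opposite) or three points (on a circumcircle).
The minimum enclosing circle is determined by three boundary points: A, B, C.
Their circumcentre is (-1.6, 0) with r² = 47.56.
The farthest remaining point D is at distance² 37.96 ≤ 47.56.
The points at distance exactly r from the centre are A, B, C — 3 points.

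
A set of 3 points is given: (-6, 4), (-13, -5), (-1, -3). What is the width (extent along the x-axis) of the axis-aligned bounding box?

max x = -1, min x = -13, so width = 12.

12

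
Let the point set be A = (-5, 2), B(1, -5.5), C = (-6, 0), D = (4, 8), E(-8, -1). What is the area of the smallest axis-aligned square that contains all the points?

The bounding box has width 12 and height 13.5.
An axis-aligned square enclosing the set must have side ≥ max(width, height).
So the minimum side is max(12, 13.5) = 13.5.
Area = 13.5² = 182.25.

182.25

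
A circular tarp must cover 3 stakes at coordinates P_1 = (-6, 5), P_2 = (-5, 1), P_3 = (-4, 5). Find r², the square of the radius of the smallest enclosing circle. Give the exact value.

4.515625

Side lengths²: P_1P_2² = 17, P_1P_3² = 4, P_2P_3² = 17.
Since P_2P_3² = 17 < 17 + 4 = 21, the triangle is acute, so the smallest enclosing circle is the circumcircle.
Circumcentre = (-5, 3.125), r² = 4.515625.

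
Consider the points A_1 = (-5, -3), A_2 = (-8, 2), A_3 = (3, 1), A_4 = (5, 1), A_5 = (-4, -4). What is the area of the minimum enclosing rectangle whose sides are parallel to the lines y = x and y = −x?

98

In coordinates u = x + y, v = x − y the rectangle is axis-aligned; the map (x,y)→(u,v) scales areas by 2.
u-values: -8, -6, 4, 6, -8; range = 6 − (-8) = 14.
v-values: -2, -10, 2, 4, 0; range = 4 − (-10) = 14.
Area = (14 × 14) / 2 = 98.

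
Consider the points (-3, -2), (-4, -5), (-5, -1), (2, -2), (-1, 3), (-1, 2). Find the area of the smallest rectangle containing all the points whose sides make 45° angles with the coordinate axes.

In coordinates u = x + y, v = x − y the rectangle is axis-aligned; the map (x,y)→(u,v) scales areas by 2.
u-values: -5, -9, -6, 0, 2, 1; range = 2 − (-9) = 11.
v-values: -1, 1, -4, 4, -4, -3; range = 4 − (-4) = 8.
Area = (11 × 8) / 2 = 44.

44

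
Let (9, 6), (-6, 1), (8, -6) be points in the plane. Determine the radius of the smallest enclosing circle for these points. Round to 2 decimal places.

8.51

Call the three points A, B, C in the order given.
Side lengths²: AB² = 250, AC² = 145, BC² = 245.
Since AB² = 250 < 245 + 145 = 390, the triangle is acute, so the smallest enclosing circle is the circumcircle.
Circumcentre = (2.5, 0.5), r² = 72.5.
r = √(72.5) ≈ 8.51.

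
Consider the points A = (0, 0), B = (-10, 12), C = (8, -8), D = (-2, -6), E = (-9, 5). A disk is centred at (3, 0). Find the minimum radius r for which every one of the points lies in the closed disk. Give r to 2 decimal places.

The required radius is the distance from (3, 0) to the farthest point.
Squared distances: 9, 313, 89, 61, 169.
Maximum is 313, attained at B.
r = √313 ≈ 17.69.

17.69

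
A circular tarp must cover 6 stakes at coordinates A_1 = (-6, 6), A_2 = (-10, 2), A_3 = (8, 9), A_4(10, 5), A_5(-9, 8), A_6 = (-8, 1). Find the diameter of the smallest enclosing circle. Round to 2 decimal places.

The minimum enclosing circle of a finite set is fixed by two of the points (as a diameter) or three (as a circumcircle).
The farthest pair is A_2–A_4 with squared distance 409. The circle on this segment as diameter has centre (0, 3.5) and r² = 409/4 = 102.25.
Check A_1: distance² to centre = 42.25 ≤ 102.25, so it lies inside.
All remaining points lie in this disk, and no smaller disk contains both endpoints, so this is the minimum enclosing circle.
Diameter = 2r = 2√(102.25) ≈ 20.22.

20.22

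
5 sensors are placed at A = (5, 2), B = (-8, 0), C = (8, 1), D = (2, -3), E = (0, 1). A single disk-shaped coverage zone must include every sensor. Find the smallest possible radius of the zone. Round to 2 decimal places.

8.02

The minimum enclosing circle of a finite set is fixed by two of the points (as a diameter) or three (as a circumcircle).
The farthest pair is B–C with squared distance 257. The circle on this segment as diameter has centre (0, 0.5) and r² = 257/4 = 64.25.
Check A: distance² to centre = 27.25 ≤ 64.25, so it lies inside.
All remaining points lie in this disk, and no smaller disk contains both endpoints, so this is the minimum enclosing circle.
r = √(64.25) ≈ 8.02.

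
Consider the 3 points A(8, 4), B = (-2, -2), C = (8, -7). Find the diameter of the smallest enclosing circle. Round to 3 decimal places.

Side lengths²: AB² = 136, AC² = 121, BC² = 125.
Since AB² = 136 < 125 + 121 = 246, the triangle is acute, so the smallest enclosing circle is the circumcircle.
Circumcentre = (4.5, -1.5), r² = 42.5.
Diameter = 2r = 2√(42.5) ≈ 13.038.

13.038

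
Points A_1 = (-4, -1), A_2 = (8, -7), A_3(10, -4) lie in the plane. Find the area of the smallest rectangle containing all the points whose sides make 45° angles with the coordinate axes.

99

In coordinates u = x + y, v = x − y the rectangle is axis-aligned; the map (x,y)→(u,v) scales areas by 2.
u-values: -5, 1, 6; range = 6 − (-5) = 11.
v-values: -3, 15, 14; range = 15 − (-3) = 18.
Area = (11 × 18) / 2 = 99.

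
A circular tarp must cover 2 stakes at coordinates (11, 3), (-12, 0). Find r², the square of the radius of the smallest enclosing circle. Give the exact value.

134.5

The smallest circle enclosing two points has them as diameter endpoints.
Centre = midpoint = (-0.5, 1.5); r² = |(11, 3)−(-12, 0)|²/4 = 538/4 = 134.5.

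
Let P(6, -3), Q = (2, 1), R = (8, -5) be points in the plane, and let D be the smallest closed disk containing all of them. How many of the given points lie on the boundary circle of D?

2

Side lengths²: PQ² = 32, PR² = 8, QR² = 72.
Since QR² = 72 ≥ 32 + 8 = 40, the angle opposite QR is not acute, so the smallest enclosing circle has QR as diameter.
Centre = midpoint of QR = (5, -2), r² = 72/4 = 18.
The points at distance exactly r from the centre are Q, R — 2 points.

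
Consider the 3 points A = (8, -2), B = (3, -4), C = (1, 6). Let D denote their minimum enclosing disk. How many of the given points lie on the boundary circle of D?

Side lengths²: AB² = 29, AC² = 113, BC² = 104.
Since AC² = 113 < 104 + 29 = 133, the triangle is acute, so the smallest enclosing circle is the circumcircle.
Circumcentre = (203/54, 73/54), r² = 42601/1458.
The points at distance exactly r from the centre are A, B, C — 3 points.

3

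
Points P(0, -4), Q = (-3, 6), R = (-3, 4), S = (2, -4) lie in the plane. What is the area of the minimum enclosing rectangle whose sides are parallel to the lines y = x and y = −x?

In coordinates u = x + y, v = x − y the rectangle is axis-aligned; the map (x,y)→(u,v) scales areas by 2.
u-values: -4, 3, 1, -2; range = 3 − (-4) = 7.
v-values: 4, -9, -7, 6; range = 6 − (-9) = 15.
Area = (7 × 15) / 2 = 52.5.

52.5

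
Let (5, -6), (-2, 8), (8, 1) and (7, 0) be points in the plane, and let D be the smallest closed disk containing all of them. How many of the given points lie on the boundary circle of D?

2

The minimum enclosing circle of a finite set is fixed by two of the points (as a diameter) or three (as a circumcircle).
The farthest pair is (5, -6)–(-2, 8) with squared distance 245. The circle on this segment as diameter has centre (1.5, 1) and r² = 245/4 = 61.25.
Check (8, 1): distance² to centre = 42.25 ≤ 61.25, so it lies inside.
All remaining points lie in this disk, and no smaller disk contains both endpoints, so this is the minimum enclosing circle.
The points at distance exactly r from the centre are (5, -6), (-2, 8) — 2 points.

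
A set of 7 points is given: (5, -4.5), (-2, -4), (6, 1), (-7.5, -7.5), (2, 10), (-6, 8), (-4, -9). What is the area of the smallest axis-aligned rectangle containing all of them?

256.5

x ranges over [-7.5, 6], width 13.5.
y ranges over [-9, 10], height 19.
Area = 13.5 × 19 = 256.5.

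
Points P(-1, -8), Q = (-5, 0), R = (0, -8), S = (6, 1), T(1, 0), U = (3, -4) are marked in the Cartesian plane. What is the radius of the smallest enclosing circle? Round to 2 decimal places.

By Welzl's lemma the MEC is supported by two points (diametrically opposite) or three points (on a circumcircle).
The minimum enclosing circle is determined by three boundary points: P, Q, S.
Their circumcentre is (17/23, -49/23) with r² = 19825/529.
The farthest remaining point R is at distance² 18514/529 ≤ 19825/529.
r = √(19825/529) ≈ 6.12.

6.12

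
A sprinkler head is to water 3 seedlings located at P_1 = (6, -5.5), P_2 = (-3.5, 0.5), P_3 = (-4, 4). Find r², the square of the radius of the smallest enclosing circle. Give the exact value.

47.5625

Side lengths²: P_1P_2² = 126.25, P_1P_3² = 190.25, P_2P_3² = 12.5.
Since P_1P_3² = 190.25 ≥ 126.25 + 12.5 = 138.75, the angle opposite P_1P_3 is not acute, so the smallest enclosing circle has P_1P_3 as diameter.
Centre = midpoint of P_1P_3 = (1, -0.75), r² = 190.25/4 = 47.5625.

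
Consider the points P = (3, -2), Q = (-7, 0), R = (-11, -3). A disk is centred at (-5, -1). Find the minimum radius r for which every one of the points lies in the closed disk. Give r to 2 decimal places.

The required radius is the distance from (-5, -1) to the farthest point.
Squared distances: 65, 5, 40.
Maximum is 65, attained at P.
r = √65 ≈ 8.06.

8.06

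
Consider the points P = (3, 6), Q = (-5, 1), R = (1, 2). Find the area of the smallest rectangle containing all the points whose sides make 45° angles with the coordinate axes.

32.5

In coordinates u = x + y, v = x − y the rectangle is axis-aligned; the map (x,y)→(u,v) scales areas by 2.
u-values: 9, -4, 3; range = 9 − (-4) = 13.
v-values: -3, -6, -1; range = -1 − (-6) = 5.
Area = (13 × 5) / 2 = 32.5.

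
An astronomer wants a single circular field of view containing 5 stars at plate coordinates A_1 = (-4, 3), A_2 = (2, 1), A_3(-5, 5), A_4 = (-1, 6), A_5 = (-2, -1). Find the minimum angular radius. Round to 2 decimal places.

4.03

A smallest enclosing disk is always determined by at most three of the input points on its boundary.
The farthest pair is A_2–A_3 with squared distance 65. The circle on this segment as diameter has centre (-1.5, 3) and r² = 65/4 = 16.25.
Check A_1: distance² to centre = 6.25 ≤ 16.25, so it lies inside.
All remaining points lie in this disk, and no smaller disk contains both endpoints, so this is the minimum enclosing circle.
r = √(16.25) ≈ 4.03.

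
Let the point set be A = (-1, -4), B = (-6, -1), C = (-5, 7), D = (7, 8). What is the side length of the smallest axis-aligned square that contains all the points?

The bounding box has width 13 and height 12.
An axis-aligned square enclosing the set must have side ≥ max(width, height).
So the minimum side is max(13, 12) = 13.

13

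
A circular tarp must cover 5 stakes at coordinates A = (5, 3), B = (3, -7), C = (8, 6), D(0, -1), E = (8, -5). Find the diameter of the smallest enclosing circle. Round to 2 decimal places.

13.93

By Welzl's lemma the MEC is supported by two points (diametrically opposite) or three points (on a circumcircle).
The farthest pair is B–C with squared distance 194. The circle on this segment as diameter has centre (5.5, -0.5) and r² = 194/4 = 48.5.
Check A: distance² to centre = 12.5 ≤ 48.5, so it lies inside.
All remaining points lie in this disk, and no smaller disk contains both endpoints, so this is the minimum enclosing circle.
Diameter = 2r = 2√(48.5) ≈ 13.93.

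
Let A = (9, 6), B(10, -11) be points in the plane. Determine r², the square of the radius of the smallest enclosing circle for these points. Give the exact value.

The smallest circle enclosing two points has them as diameter endpoints.
Centre = midpoint = (9.5, -2.5); r² = |AB|²/4 = 290/4 = 72.5.

72.5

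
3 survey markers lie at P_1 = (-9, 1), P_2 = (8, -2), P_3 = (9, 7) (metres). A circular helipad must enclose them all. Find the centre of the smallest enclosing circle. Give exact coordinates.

(5/26, 89/26)

Side lengths²: P_1P_2² = 298, P_1P_3² = 360, P_2P_3² = 82.
Since P_1P_3² = 360 < 298 + 82 = 380, the triangle is acute, so the smallest enclosing circle is the circumcircle.
Circumcentre = (5/26, 89/26), r² = 30545/338.
Centre = (5/26, 89/26).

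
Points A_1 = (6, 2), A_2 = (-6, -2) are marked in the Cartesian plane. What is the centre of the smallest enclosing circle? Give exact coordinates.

(0, 0)

The smallest circle enclosing two points has them as diameter endpoints.
Centre = midpoint = (0, 0); r² = |A_1A_2|²/4 = 160/4 = 40.
Centre = (0, 0).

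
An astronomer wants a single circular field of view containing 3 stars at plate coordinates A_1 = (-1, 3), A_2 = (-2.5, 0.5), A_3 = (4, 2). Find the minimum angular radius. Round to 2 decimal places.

3.34

Side lengths²: A_1A_2² = 8.5, A_1A_3² = 26, A_2A_3² = 44.5.
Since A_2A_3² = 44.5 ≥ 26 + 8.5 = 34.5, the angle opposite A_2A_3 is not acute, so the smallest enclosing circle has A_2A_3 as diameter.
Centre = midpoint of A_2A_3 = (0.75, 1.25), r² = 44.5/4 = 11.125.
r = √(11.125) ≈ 3.34.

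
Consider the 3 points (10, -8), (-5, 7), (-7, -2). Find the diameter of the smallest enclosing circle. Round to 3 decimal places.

21.213

Call the three points A, B, C in the order given.
Side lengths²: AB² = 450, AC² = 325, BC² = 85.
Since AB² = 450 ≥ 325 + 85 = 410, the angle opposite AB is not acute, so the smallest enclosing circle has AB as diameter.
Centre = midpoint of AB = (2.5, -0.5), r² = 450/4 = 112.5.
Diameter = 2r = 2√(112.5) ≈ 21.213.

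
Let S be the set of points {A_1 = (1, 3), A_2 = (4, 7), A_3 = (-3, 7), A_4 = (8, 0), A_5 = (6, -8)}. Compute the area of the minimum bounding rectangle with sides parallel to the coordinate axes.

x ranges over [-3, 8], width 11.
y ranges over [-8, 7], height 15.
Area = 11 × 15 = 165.

165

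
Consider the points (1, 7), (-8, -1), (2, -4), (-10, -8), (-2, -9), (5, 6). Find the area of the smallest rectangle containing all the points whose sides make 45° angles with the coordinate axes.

In coordinates u = x + y, v = x − y the rectangle is axis-aligned; the map (x,y)→(u,v) scales areas by 2.
u-values: 8, -9, -2, -18, -11, 11; range = 11 − (-18) = 29.
v-values: -6, -7, 6, -2, 7, -1; range = 7 − (-7) = 14.
Area = (29 × 14) / 2 = 203.

203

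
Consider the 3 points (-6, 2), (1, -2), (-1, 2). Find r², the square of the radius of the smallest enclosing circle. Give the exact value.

Call the three points A, B, C in the order given.
Side lengths²: AB² = 65, AC² = 25, BC² = 20.
Since AB² = 65 ≥ 25 + 20 = 45, the angle opposite AB is not acute, so the smallest enclosing circle has AB as diameter.
Centre = midpoint of AB = (-2.5, 0), r² = 65/4 = 16.25.

16.25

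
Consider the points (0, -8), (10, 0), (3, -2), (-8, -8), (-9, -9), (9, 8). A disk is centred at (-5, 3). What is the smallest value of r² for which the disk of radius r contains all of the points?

234

The required radius is the distance from (-5, 3) to the farthest point.
Squared distances: 146, 234, 89, 130, 160, 221.
Maximum is 234, attained at (10, 0).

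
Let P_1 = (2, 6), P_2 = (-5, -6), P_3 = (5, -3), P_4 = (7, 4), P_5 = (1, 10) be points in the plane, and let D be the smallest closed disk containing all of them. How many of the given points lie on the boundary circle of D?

3

By Welzl's lemma the MEC is supported by two points (diametrically opposite) or three points (on a circumcircle).
The minimum enclosing circle is determined by three boundary points: P_2, P_4, P_5.
Their circumcentre is (-14/11, 19/11) with r² = 8906/121.
The farthest remaining point P_3 is at distance² 7465/121 ≤ 8906/121.
The points at distance exactly r from the centre are P_2, P_4, P_5 — 3 points.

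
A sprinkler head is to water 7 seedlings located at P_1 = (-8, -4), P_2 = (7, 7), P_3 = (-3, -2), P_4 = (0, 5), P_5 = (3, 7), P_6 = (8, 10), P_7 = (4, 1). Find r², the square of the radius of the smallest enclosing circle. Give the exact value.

A smallest enclosing disk is always determined by at most three of the input points on its boundary.
The farthest pair is P_1–P_6 with squared distance 452. The circle on this segment as diameter has centre (0, 3) and r² = 452/4 = 113.
Check P_2: distance² to centre = 65 ≤ 113, so it lies inside.
All remaining points lie in this disk, and no smaller disk contains both endpoints, so this is the minimum enclosing circle.

113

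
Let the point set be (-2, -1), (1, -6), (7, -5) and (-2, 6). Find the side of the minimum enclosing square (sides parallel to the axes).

12

The bounding box has width 9 and height 12.
An axis-aligned square enclosing the set must have side ≥ max(width, height).
So the minimum side is max(9, 12) = 12.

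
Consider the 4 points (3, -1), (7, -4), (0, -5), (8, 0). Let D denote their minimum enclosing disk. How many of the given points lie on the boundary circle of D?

A smallest enclosing disk is always determined by at most three of the input points on its boundary.
The farthest pair is (0, -5)–(8, 0) with squared distance 89. The circle on this segment as diameter has centre (4, -2.5) and r² = 89/4 = 22.25.
Check (3, -1): distance² to centre = 3.25 ≤ 22.25, so it lies inside.
All remaining points lie in this disk, and no smaller disk contains both endpoints, so this is the minimum enclosing circle.
The points at distance exactly r from the centre are (0, -5), (8, 0) — 2 points.

2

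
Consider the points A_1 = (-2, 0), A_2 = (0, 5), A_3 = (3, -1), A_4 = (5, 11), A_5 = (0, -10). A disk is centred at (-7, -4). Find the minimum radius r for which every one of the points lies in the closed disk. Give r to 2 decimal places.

19.21

The required radius is the distance from (-7, -4) to the farthest point.
Squared distances: 41, 130, 109, 369, 85.
Maximum is 369, attained at A_4.
r = √369 ≈ 19.21.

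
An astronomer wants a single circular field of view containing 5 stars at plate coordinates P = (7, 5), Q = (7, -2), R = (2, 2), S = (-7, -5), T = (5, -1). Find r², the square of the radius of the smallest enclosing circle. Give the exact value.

74

The farthest pair is P–S with squared distance 296. The circle on this segment as diameter has centre (0, 0) and r² = 296/4 = 74.
Check Q: distance² to centre = 53 ≤ 74, so it lies inside.
All remaining points lie in this disk, and no smaller disk contains both endpoints, so this is the minimum enclosing circle.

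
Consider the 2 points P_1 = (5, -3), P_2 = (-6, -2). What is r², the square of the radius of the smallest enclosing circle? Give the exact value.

30.5

The smallest circle enclosing two points has them as diameter endpoints.
Centre = midpoint = (-0.5, -2.5); r² = |P_1P_2|²/4 = 122/4 = 30.5.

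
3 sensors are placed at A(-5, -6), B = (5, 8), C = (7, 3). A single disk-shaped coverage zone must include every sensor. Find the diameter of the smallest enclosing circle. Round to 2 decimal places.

17.20

Side lengths²: AB² = 296, AC² = 225, BC² = 29.
Since AB² = 296 ≥ 225 + 29 = 254, the angle opposite AB is not acute, so the smallest enclosing circle has AB as diameter.
Centre = midpoint of AB = (0, 1), r² = 296/4 = 74.
Diameter = 2r = 2√74 ≈ 17.20.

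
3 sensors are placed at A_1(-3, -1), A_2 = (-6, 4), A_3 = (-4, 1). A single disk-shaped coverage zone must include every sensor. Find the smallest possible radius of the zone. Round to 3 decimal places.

2.915

Side lengths²: A_1A_2² = 34, A_1A_3² = 5, A_2A_3² = 13.
Since A_1A_2² = 34 ≥ 13 + 5 = 18, the angle opposite A_1A_2 is not acute, so the smallest enclosing circle has A_1A_2 as diameter.
Centre = midpoint of A_1A_2 = (-4.5, 1.5), r² = 34/4 = 8.5.
r = √(8.5) ≈ 2.915.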